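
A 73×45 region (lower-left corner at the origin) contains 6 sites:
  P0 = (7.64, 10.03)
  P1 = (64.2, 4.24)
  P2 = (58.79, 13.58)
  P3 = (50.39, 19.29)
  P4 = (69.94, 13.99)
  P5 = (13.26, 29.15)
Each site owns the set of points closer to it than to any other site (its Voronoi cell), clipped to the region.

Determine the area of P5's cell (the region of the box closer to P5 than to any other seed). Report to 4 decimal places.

1. box [0,73]×[0,45]: [(0, 0) (73, 0) (73, 45) (0, 45)]
2. ⊥bis P5·P0 via (10.45,19.59): [(0, 22.6616) (73, 1.2045) (73, 45) (0, 45)]  |A|=2413.8878
3. ⊥bis P5·P1 via (38.73,16.695): [(0, 22.6616) (36.4138, 11.9584) (52.5713, 45) (0, 45)]  |A|=1275.2334
4. ⊥bis P5·P2 via (36.025,21.365): [(0, 22.6616) (33.1375, 12.9214) (44.1075, 45) (0, 45)]  |A|=1077.5735
5. ⊥bis P5·P3 via (31.825,24.22): [(0, 22.6616) (29.1369, 14.0973) (37.3432, 45) (0, 45)]  |A|=902.4384
6. ⊥bis P5·P4 via (41.6,21.57): [(0, 22.6616) (29.1369, 14.0973) (37.3432, 45) (0, 45)]  |A|=902.4384
7. canonical 4-gon: [(0, 22.6616) (29.1369, 14.0973) (37.3432, 45) (0, 45)]
8. shoelace: 902.4384

Area of P5's cell: 902.4384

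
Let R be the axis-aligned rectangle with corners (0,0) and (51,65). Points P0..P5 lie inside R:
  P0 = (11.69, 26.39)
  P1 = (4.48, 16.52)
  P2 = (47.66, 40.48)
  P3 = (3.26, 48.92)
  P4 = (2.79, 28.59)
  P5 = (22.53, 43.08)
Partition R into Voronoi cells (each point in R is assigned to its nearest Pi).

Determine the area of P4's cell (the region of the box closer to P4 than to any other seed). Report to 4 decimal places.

Area of P4's cell: 130.0174

1. box [0,51]×[0,65]: [(0, 0) (51, 0) (51, 65) (0, 65)]
2. ⊥bis P4·P0 via (7.24,27.49): [(0, 0) (0.4447, 0) (16.5121, 65) (0, 65)]  |A|=551.0978
3. ⊥bis P4·P1 via (3.635,22.555): [(0, 22.046) (6.1056, 22.9009) (16.5121, 65) (0, 65)]  |A|=478.7031
4. ⊥bis P4·P2 via (25.225,34.535): [(0, 22.046) (6.1056, 22.9009) (16.5121, 65) (0, 65)]  |A|=478.7031
5. ⊥bis P4·P3 via (3.025,38.755): [(0, 38.8249) (0, 22.046) (6.1056, 22.9009) (9.9848, 38.5941)]  |A|=130.0174
6. ⊥bis P4·P5 via (12.66,35.835): [(0, 38.8249) (0, 22.046) (6.1056, 22.9009) (9.9848, 38.5941)]  |A|=130.0174
7. canonical 4-gon: [(0, 38.8249) (0, 22.046) (6.1056, 22.9009) (9.9848, 38.5941)]
8. shoelace: 130.0174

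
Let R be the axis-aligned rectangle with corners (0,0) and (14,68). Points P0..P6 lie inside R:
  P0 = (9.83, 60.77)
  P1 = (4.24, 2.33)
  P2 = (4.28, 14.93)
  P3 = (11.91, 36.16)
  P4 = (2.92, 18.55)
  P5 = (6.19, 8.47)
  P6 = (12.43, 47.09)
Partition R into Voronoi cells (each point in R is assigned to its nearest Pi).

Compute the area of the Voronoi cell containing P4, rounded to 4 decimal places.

1. box [0,14]×[0,68]: [(0, 0) (14, 0) (14, 68) (0, 68)]
2. ⊥bis P4·P0 via (6.375,39.66): [(0, 40.7034) (0, 0) (14, 0) (14, 38.412)]  |A|=553.8079
3. ⊥bis P4·P1 via (3.58,10.44): [(0, 40.7034) (0, 10.1487) (14, 11.288) (14, 38.412)]  |A|=403.7514
4. ⊥bis P4·P2 via (3.6,16.74): [(0, 40.7034) (0, 15.3875) (14, 20.6472) (14, 38.412)]  |A|=301.565
5. ⊥bis P4·P3 via (7.415,27.355): [(0, 31.1404) (0, 15.3875) (14, 20.6472) (14, 23.9933)]  |A|=133.6932
6. ⊥bis P4·P5 via (4.555,13.51): [(0, 31.1404) (0, 15.3875) (14, 20.6472) (14, 23.9933)]  |A|=133.6932
7. ⊥bis P4·P6 via (7.675,32.82): [(0, 31.1404) (0, 15.3875) (14, 20.6472) (14, 23.9933)]  |A|=133.6932
8. canonical 4-gon: [(0, 31.1404) (0, 15.3875) (14, 20.6472) (14, 23.9933)]
9. shoelace: 133.6932

Area of P4's cell: 133.6932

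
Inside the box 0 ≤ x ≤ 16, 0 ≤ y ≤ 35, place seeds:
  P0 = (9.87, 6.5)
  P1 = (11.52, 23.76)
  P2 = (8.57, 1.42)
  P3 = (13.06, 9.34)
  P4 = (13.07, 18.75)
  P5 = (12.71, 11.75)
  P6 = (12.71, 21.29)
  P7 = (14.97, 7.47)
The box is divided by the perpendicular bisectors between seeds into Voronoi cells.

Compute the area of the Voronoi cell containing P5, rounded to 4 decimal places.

1. box [0,16]×[0,35]: [(0, 0) (16, 0) (16, 35) (0, 35)]
2. ⊥bis P5·P0 via (11.29,9.125): [(0, 15.2324) (16, 6.5771) (16, 35) (0, 35)]  |A|=385.5243
3. ⊥bis P5·P1 via (12.115,17.755): [(0, 16.5546) (0, 15.2324) (16, 6.5771) (16, 18.1399)]  |A|=103.0806
4. ⊥bis P5·P2 via (10.64,6.585): [(0, 16.5546) (0, 15.2324) (16, 6.5771) (16, 18.1399)]  |A|=103.0806
5. ⊥bis P5·P3 via (12.885,10.545): [(0, 16.5546) (0, 15.2324) (9.5582, 10.0618) (16, 10.9974) (16, 18.1399)]  |A|=88.8432
6. ⊥bis P5·P4 via (12.89,15.25): [(0, 15.9129) (0, 15.2324) (9.5582, 10.0618) (16, 10.9974) (16, 15.0901)]  |A|=59.3107
7. ⊥bis P5·P6 via (12.71,16.52): [(0, 15.9129) (0, 15.2324) (9.5582, 10.0618) (16, 10.9974) (16, 15.0901)]  |A|=59.3107
8. ⊥bis P5·P7 via (13.84,9.61): [(0, 15.9129) (0, 15.2324) (9.5582, 10.0618) (16, 10.9974) (16, 15.0901)]  |A|=59.3107
9. canonical 5-gon: [(0, 15.9129) (0, 15.2324) (9.5582, 10.0618) (16, 10.9974) (16, 15.0901)]
10. shoelace: 59.3107

Area of P5's cell: 59.3107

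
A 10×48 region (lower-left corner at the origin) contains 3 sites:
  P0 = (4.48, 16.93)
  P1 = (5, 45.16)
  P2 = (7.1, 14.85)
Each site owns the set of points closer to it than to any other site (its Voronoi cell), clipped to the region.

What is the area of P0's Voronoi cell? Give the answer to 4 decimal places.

Area of P0's cell: 161.4531

1. box [0,10]×[0,48]: [(0, 0) (10, 0) (10, 48) (0, 48)]
2. ⊥bis P0·P1 via (4.74,31.045): [(0, 31.1323) (0, 0) (10, 0) (10, 30.9481)]  |A|=310.4021
3. ⊥bis P0·P2 via (5.79,15.89): [(0, 31.1323) (0, 8.5968) (10, 21.193) (10, 30.9481)]  |A|=161.4531
4. canonical 4-gon: [(0, 31.1323) (0, 8.5968) (10, 21.193) (10, 30.9481)]
5. shoelace: 161.4531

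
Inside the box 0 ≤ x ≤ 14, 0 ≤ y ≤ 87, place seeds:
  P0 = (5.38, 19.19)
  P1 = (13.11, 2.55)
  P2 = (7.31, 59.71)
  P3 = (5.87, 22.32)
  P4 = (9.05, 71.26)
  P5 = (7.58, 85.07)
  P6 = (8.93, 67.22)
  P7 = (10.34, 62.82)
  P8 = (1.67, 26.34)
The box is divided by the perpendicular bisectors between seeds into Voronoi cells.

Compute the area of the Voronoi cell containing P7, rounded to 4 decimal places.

Area of P7's cell: 40.1441

1. box [0,14]×[0,87]: [(0, 0) (14, 0) (14, 87) (0, 87)]
2. ⊥bis P7·P0 via (7.86,41.005): [(0, 41.8986) (14, 40.307) (14, 87) (0, 87)]  |A|=642.5613
3. ⊥bis P7·P1 via (11.725,32.685): [(0, 41.8986) (14, 40.307) (14, 87) (0, 87)]  |A|=642.5613
4. ⊥bis P7·P2 via (8.825,61.265): [(0, 69.863) (14, 56.2231) (14, 87) (0, 87)]  |A|=335.3972
5. ⊥bis P7·P3 via (8.105,42.57): [(0, 69.863) (14, 56.2231) (14, 87) (0, 87)]  |A|=335.3972
6. ⊥bis P7·P4 via (9.695,67.04): [(3.8193, 66.1419) (14, 56.2231) (14, 67.698)]  |A|=58.4111
7. ⊥bis P7·P5 via (8.96,73.945): [(3.8193, 66.1419) (14, 56.2231) (14, 67.698)]  |A|=58.4111
8. ⊥bis P7·P6 via (9.635,65.02): [(6.1253, 63.8953) (14, 56.2231) (14, 66.4188)]  |A|=40.1441
9. ⊥bis P7·P8 via (6.005,44.58): [(6.1253, 63.8953) (14, 56.2231) (14, 66.4188)]  |A|=40.1441
10. canonical 3-gon: [(6.1253, 63.8953) (14, 56.2231) (14, 66.4188)]
11. shoelace: 40.1441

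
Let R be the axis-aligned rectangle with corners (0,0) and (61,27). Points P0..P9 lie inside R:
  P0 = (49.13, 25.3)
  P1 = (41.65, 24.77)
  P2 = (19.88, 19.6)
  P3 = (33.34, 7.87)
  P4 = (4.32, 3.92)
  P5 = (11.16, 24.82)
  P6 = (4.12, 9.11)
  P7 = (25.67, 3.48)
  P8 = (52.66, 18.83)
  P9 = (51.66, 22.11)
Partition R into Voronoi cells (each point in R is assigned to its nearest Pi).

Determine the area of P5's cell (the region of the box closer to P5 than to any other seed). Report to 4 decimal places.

Area of P5's cell: 145.2679

1. box [0,61]×[0,27]: [(0, 0) (61, 0) (61, 27) (0, 27)]
2. ⊥bis P5·P0 via (30.145,25.06): [(0, 0) (30.4618, 0) (30.1205, 27) (0, 27)]  |A|=817.8607
3. ⊥bis P5·P1 via (26.405,24.795): [(0, 0) (26.3643, 0) (26.4086, 27) (0, 27)]  |A|=712.4349
4. ⊥bis P5·P2 via (15.52,22.21): [(0, 0) (2.2246, 0) (18.3874, 27) (0, 27)]  |A|=278.2616
5. ⊥bis P5·P3 via (22.25,16.345): [(0, 0) (2.2246, 0) (18.3874, 27) (0, 27)]  |A|=278.2616
6. ⊥bis P5·P4 via (7.74,14.37): [(0, 16.9031) (10.3211, 13.5253) (18.3874, 27) (0, 27)]  |A|=175.9883
7. ⊥bis P5·P6 via (7.64,16.965): [(0, 20.3887) (11.3776, 15.2901) (18.3874, 27) (0, 27)]  |A|=145.2679
8. ⊥bis P5·P7 via (18.415,14.15): [(0, 20.3887) (11.3776, 15.2901) (18.3874, 27) (0, 27)]  |A|=145.2679
9. ⊥bis P5·P8 via (31.91,21.825): [(0, 20.3887) (11.3776, 15.2901) (18.3874, 27) (0, 27)]  |A|=145.2679
10. ⊥bis P5·P9 via (31.41,23.465): [(0, 20.3887) (11.3776, 15.2901) (18.3874, 27) (0, 27)]  |A|=145.2679
11. canonical 4-gon: [(0, 20.3887) (11.3776, 15.2901) (18.3874, 27) (0, 27)]
12. shoelace: 145.2679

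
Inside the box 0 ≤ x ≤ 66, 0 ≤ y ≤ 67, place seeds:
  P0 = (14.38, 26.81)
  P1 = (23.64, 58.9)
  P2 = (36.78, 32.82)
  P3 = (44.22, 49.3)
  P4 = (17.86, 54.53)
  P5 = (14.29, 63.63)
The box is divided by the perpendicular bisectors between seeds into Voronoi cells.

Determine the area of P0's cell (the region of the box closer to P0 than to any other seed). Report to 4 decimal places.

1. box [0,66]×[0,67]: [(0, 0) (66, 0) (66, 67) (0, 67)]
2. ⊥bis P0·P1 via (19.01,42.855): [(0, 48.3406) (0, 0) (66, 0) (66, 29.2954)]  |A|=2561.9879
3. ⊥bis P0·P2 via (25.58,29.815): [(22.3391, 41.8944) (0, 48.3406) (0, 0) (33.5795, 0)]  |A|=1243.3369
4. ⊥bis P0·P3 via (29.3,38.055): [(22.3391, 41.8944) (0, 48.3406) (0, 0) (33.5795, 0)]  |A|=1243.3369
5. ⊥bis P0·P4 via (16.12,40.67): [(22.8958, 39.8194) (0, 42.6937) (0, 0) (33.5795, 0)]  |A|=1157.3099
6. ⊥bis P0·P5 via (14.335,45.22): [(22.8958, 39.8194) (0, 42.6937) (0, 0) (33.5795, 0)]  |A|=1157.3099
7. canonical 4-gon: [(22.8958, 39.8194) (0, 42.6937) (0, 0) (33.5795, 0)]
8. shoelace: 1157.3099

Area of P0's cell: 1157.3099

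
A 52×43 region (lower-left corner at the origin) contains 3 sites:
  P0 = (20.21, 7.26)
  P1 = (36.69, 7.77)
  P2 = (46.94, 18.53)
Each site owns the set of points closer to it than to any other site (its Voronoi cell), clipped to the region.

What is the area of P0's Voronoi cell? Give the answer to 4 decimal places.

1. box [0,52]×[0,43]: [(0, 0) (52, 0) (52, 43) (0, 43)]
2. ⊥bis P0·P1 via (28.45,7.515): [(0, 0) (28.6826, 0) (27.3519, 43) (0, 43)]  |A|=1204.7401
3. ⊥bis P0·P2 via (33.575,12.895): [(0, 0) (28.6826, 0) (27.8644, 26.4394) (20.882, 43) (0, 43)]  |A|=1151.1679
4. canonical 5-gon: [(0, 0) (28.6826, 0) (27.8644, 26.4394) (20.882, 43) (0, 43)]
5. shoelace: 1151.1679

Area of P0's cell: 1151.1679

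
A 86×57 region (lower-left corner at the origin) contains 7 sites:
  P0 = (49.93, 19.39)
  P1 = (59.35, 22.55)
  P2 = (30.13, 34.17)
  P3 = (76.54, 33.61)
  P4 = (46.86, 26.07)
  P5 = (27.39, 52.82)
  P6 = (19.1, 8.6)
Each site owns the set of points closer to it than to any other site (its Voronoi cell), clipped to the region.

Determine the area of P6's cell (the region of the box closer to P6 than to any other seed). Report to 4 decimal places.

1. box [0,86]×[0,57]: [(0, 0) (86, 0) (86, 57) (0, 57)]
2. ⊥bis P6·P0 via (34.515,13.995): [(0, 0) (39.413, 0) (19.4639, 57) (0, 57)]  |A|=1677.9937
3. ⊥bis P6·P1 via (39.225,15.575): [(0, 0) (39.413, 0) (19.4639, 57) (0, 57)]  |A|=1677.9937
4. ⊥bis P6·P2 via (24.615,21.385): [(0, 32.003) (0, 0) (39.413, 0) (33.2291, 17.6692)]  |A|=879.9141
5. ⊥bis P6·P3 via (47.82,21.105): [(0, 32.003) (0, 0) (39.413, 0) (33.2291, 17.6692)]  |A|=879.9141
6. ⊥bis P6·P4 via (32.98,17.335): [(32.5985, 17.9412) (0, 32.003) (0, 0) (39.413, 0) (33.8047, 16.0246)]  |A|=879.4738
7. ⊥bis P6·P5 via (23.245,30.71): [(32.5985, 17.9412) (0, 32.003) (0, 0) (39.413, 0) (33.8047, 16.0246)]  |A|=879.4738
8. canonical 5-gon: [(32.5985, 17.9412) (0, 32.003) (0, 0) (39.413, 0) (33.8047, 16.0246)]
9. shoelace: 879.4738

Area of P6's cell: 879.4738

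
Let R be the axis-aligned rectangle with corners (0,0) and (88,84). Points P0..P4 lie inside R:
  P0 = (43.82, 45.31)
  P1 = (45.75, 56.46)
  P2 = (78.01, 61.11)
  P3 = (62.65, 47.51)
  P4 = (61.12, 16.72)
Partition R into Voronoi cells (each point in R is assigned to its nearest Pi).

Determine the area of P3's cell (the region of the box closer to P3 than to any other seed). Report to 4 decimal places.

1. box [0,88]×[0,84]: [(0, 0) (88, 0) (88, 84) (0, 84)]
2. ⊥bis P3·P0 via (53.235,46.41): [(58.6573, 0) (88, 0) (88, 84) (48.8432, 84)]  |A|=2876.9797
3. ⊥bis P3·P1 via (54.2,51.985): [(52.8758, 49.4845) (58.6573, 0) (88, 0) (88, 84) (71.1547, 84)]  |A|=2491.9336
4. ⊥bis P3·P2 via (70.33,54.31): [(61.0074, 64.8391) (52.8758, 49.4845) (58.6573, 0) (88, 0) (88, 34.3533)]  |A|=1660.5
5. ⊥bis P3·P4 via (61.885,32.115): [(61.0074, 64.8391) (52.8758, 49.4845) (54.8644, 32.4639) (88, 30.8173) (88, 34.3533)]  |A|=673.6363
6. canonical 5-gon: [(61.0074, 64.8391) (52.8758, 49.4845) (54.8644, 32.4639) (88, 30.8173) (88, 34.3533)]
7. shoelace: 673.6363

Area of P3's cell: 673.6363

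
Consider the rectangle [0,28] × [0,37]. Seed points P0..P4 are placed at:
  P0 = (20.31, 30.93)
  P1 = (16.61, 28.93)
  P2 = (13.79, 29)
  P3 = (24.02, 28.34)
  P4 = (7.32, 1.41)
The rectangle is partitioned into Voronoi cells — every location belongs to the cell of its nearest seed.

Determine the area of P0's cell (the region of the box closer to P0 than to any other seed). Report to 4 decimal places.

1. box [0,28]×[0,37]: [(0, 0) (28, 0) (28, 37) (0, 37)]
2. ⊥bis P0·P1 via (18.46,29.93): [(28, 12.281) (28, 37) (14.6384, 37)]  |A|=165.143
3. ⊥bis P0·P2 via (17.05,29.965): [(15.366, 35.6538) (28, 12.281) (28, 37) (14.9676, 37)]  |A|=164.9214
4. ⊥bis P0·P3 via (22.165,29.635): [(15.366, 35.6538) (20.1667, 26.7726) (27.3066, 37) (14.9676, 37)]  |A|=64.56
5. ⊥bis P0·P4 via (13.815,16.17): [(15.366, 35.6538) (20.1667, 26.7726) (27.3066, 37) (14.9676, 37)]  |A|=64.56
6. canonical 4-gon: [(15.366, 35.6538) (20.1667, 26.7726) (27.3066, 37) (14.9676, 37)]
7. shoelace: 64.56

Area of P0's cell: 64.5600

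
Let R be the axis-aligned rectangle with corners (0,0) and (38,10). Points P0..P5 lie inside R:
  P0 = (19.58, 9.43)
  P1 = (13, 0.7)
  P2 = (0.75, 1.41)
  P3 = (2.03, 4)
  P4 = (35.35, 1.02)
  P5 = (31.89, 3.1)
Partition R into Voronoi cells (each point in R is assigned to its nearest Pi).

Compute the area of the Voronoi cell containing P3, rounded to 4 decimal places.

1. box [0,38]×[0,10]: [(0, 0) (38, 0) (38, 10) (0, 10)]
2. ⊥bis P3·P0 via (10.805,6.715): [(0, 0) (12.8826, 0) (9.7886, 10) (0, 10)]  |A|=113.3562
3. ⊥bis P3·P1 via (7.515,2.35): [(0, 0) (6.8081, 0) (9.8026, 9.9547) (9.7886, 10) (0, 10)]  |A|=83.1211
4. ⊥bis P3·P2 via (1.39,2.705): [(0, 3.3919) (6.8152, 0.0238) (9.8026, 9.9547) (9.7886, 10) (0, 10)]  |A|=71.4816
5. ⊥bis P3·P4 via (18.69,2.51): [(0, 3.3919) (6.8152, 0.0238) (9.8026, 9.9547) (9.7886, 10) (0, 10)]  |A|=71.4816
6. ⊥bis P3·P5 via (16.96,3.55): [(0, 3.3919) (6.8152, 0.0238) (9.8026, 9.9547) (9.7886, 10) (0, 10)]  |A|=71.4816
7. canonical 5-gon: [(0, 3.3919) (6.8152, 0.0238) (9.8026, 9.9547) (9.7886, 10) (0, 10)]
8. shoelace: 71.4816

Area of P3's cell: 71.4816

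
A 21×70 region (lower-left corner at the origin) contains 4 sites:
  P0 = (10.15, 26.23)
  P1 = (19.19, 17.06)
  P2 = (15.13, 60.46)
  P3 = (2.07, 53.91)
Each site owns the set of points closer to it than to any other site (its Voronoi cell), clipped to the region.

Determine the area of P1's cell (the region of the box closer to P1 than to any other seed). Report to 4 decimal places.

1. box [0,21]×[0,70]: [(0, 0) (21, 0) (21, 70) (0, 70)]
2. ⊥bis P1·P0 via (14.67,21.645): [(0, 7.183) (0, 0) (21, 0) (21, 27.8853)]  |A|=368.2165
3. ⊥bis P1·P2 via (17.16,38.76): [(0, 7.183) (0, 0) (21, 0) (21, 27.8853)]  |A|=368.2165
4. ⊥bis P1·P3 via (10.63,35.485): [(0, 7.183) (0, 0) (21, 0) (21, 27.8853)]  |A|=368.2165
5. canonical 4-gon: [(0, 7.183) (0, 0) (21, 0) (21, 27.8853)]
6. shoelace: 368.2165

Area of P1's cell: 368.2165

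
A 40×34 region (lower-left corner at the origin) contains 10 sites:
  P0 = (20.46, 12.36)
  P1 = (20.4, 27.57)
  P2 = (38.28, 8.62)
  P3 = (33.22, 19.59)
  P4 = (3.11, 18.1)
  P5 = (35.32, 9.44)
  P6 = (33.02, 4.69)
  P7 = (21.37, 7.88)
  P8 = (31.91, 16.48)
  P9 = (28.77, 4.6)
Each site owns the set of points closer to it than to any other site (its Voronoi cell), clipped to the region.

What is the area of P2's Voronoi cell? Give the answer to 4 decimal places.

1. box [0,40]×[0,34]: [(0, 0) (40, 0) (40, 34) (0, 34)]
2. ⊥bis P2·P0 via (29.37,10.49): [(27.1684, 0) (40, 0) (40, 34) (34.3042, 34)]  |A|=314.9659
3. ⊥bis P2·P1 via (29.34,18.095): [(31.3676, 20.0081) (27.1684, 0) (40, 0) (40, 28.1531)]  |A|=249.8822
4. ⊥bis P2·P3 via (35.75,14.105): [(29.5262, 11.2342) (27.1684, 0) (40, 0) (40, 16.0653)]  |A|=156.2092
5. ⊥bis P2·P4 via (20.695,13.36): [(29.5262, 11.2342) (27.1684, 0) (40, 0) (40, 16.0653)]  |A|=156.2092
6. ⊥bis P2·P5 via (36.8,9.03): [(38.5657, 15.4038) (34.2984, 0) (40, 0) (40, 16.0653)]  |A|=55.4339
7. ⊥bis P2·P6 via (35.65,6.655): [(38.5657, 15.4038) (36.009, 6.1746) (40, 0.8329) (40, 16.0653)]  |A|=36.1697
8. ⊥bis P2·P7 via (29.825,8.25): [(38.5657, 15.4038) (36.009, 6.1746) (40, 0.8329) (40, 16.0653)]  |A|=36.1697
9. ⊥bis P2·P8 via (35.095,12.55): [(38.6831, 15.4579) (38.5511, 15.3509) (36.009, 6.1746) (40, 0.8329) (40, 16.0653)]  |A|=36.1669
10. ⊥bis P2·P9 via (33.525,6.61): [(38.6831, 15.4579) (38.5511, 15.3509) (36.009, 6.1746) (40, 0.8329) (40, 16.0653)]  |A|=36.1669
11. canonical 5-gon: [(38.6831, 15.4579) (38.5511, 15.3509) (36.009, 6.1746) (40, 0.8329) (40, 16.0653)]
12. shoelace: 36.1669

Area of P2's cell: 36.1669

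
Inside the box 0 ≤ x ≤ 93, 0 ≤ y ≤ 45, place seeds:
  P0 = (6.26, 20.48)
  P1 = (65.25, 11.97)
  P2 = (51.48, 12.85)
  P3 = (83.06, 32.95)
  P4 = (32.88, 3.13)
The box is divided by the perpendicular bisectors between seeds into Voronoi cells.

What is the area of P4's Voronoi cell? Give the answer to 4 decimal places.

Area of P4's cell: 506.1696

1. box [0,93]×[0,45]: [(0, 0) (93, 0) (93, 45) (0, 45)]
2. ⊥bis P4·P0 via (19.57,11.805): [(11.8759, 0) (93, 0) (93, 45) (41.2054, 45)]  |A|=2990.6715
3. ⊥bis P4·P1 via (49.065,7.55): [(39.5368, 42.44) (11.8759, 0) (51.1268, 0)]  |A|=832.9043
4. ⊥bis P4·P2 via (42.18,7.99): [(31.0121, 29.3606) (11.8759, 0) (46.3554, 0)]  |A|=506.1696
5. ⊥bis P4·P3 via (57.97,18.04): [(31.0121, 29.3606) (11.8759, 0) (46.3554, 0)]  |A|=506.1696
6. canonical 3-gon: [(31.0121, 29.3606) (11.8759, 0) (46.3554, 0)]
7. shoelace: 506.1696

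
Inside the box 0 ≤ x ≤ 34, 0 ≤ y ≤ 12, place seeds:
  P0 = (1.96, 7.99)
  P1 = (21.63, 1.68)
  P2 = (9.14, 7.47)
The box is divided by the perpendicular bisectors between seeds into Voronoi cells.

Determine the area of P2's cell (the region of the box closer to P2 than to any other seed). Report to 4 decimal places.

1. box [0,34]×[0,12]: [(0, 0) (34, 0) (34, 12) (0, 12)]
2. ⊥bis P2·P0 via (5.55,7.73): [(4.9902, 0) (34, 0) (34, 12) (5.8592, 12)]  |A|=342.9035
3. ⊥bis P2·P1 via (15.385,4.575): [(4.9902, 0) (13.2642, 0) (18.827, 12) (5.8592, 12)]  |A|=127.4506
4. canonical 4-gon: [(4.9902, 0) (13.2642, 0) (18.827, 12) (5.8592, 12)]
5. shoelace: 127.4506

Area of P2's cell: 127.4506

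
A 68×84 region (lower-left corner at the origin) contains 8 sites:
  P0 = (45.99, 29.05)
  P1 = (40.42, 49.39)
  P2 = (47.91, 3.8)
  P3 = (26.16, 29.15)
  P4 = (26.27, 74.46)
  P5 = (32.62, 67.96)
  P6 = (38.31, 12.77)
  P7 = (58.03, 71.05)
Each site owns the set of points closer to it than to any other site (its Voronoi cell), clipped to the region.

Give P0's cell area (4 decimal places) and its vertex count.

Area of P0's cell: 731.1949 (6 vertices)

1. box [0,68]×[0,84]: [(0, 0) (68, 0) (68, 84) (0, 84)]
2. ⊥bis P0·P1 via (43.205,39.22): [(0, 27.3885) (0, 0) (68, 0) (68, 46.01)]  |A|=2495.5497
3. ⊥bis P0·P2 via (46.95,16.425): [(0, 27.3885) (0, 12.8549) (68, 18.0256) (68, 46.01)]  |A|=1445.6102
4. ⊥bis P0·P3 via (36.075,29.1): [(36.1162, 37.2788) (36.0069, 15.5929) (68, 18.0256) (68, 46.01)]  |A|=792.8896
5. ⊥bis P0·P4 via (36.13,51.755): [(36.1162, 37.2788) (36.0069, 15.5929) (68, 18.0256) (68, 46.01)]  |A|=792.8896
6. ⊥bis P0·P5 via (39.305,48.505): [(36.1162, 37.2788) (36.0069, 15.5929) (68, 18.0256) (68, 46.01)]  |A|=792.8896
7. ⊥bis P0·P6 via (42.15,20.91): [(36.1162, 37.2788) (36.0482, 23.7885) (51.0038, 16.7333) (68, 18.0256) (68, 46.01)]  |A|=731.4587
8. ⊥bis P0·P7 via (52.01,50.05): [(67.0299, 45.7443) (36.1162, 37.2788) (36.0482, 23.7885) (51.0038, 16.7333) (68, 18.0256) (68, 45.4662)]  |A|=731.1949
9. canonical 6-gon: [(67.0299, 45.7443) (36.1162, 37.2788) (36.0482, 23.7885) (51.0038, 16.7333) (68, 18.0256) (68, 45.4662)]
10. shoelace: 731.1949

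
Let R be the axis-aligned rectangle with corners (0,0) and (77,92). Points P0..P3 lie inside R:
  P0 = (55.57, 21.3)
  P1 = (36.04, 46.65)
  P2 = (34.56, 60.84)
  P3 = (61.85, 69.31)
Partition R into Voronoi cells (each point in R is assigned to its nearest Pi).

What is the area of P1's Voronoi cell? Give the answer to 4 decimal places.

Area of P1's cell: 1834.4871

1. box [0,77]×[0,92]: [(0, 0) (77, 0) (77, 92) (0, 92)]
2. ⊥bis P1·P0 via (45.805,33.975): [(0, 0) (1.7053, 0) (77, 58.0081) (77, 92) (0, 92)]  |A|=4900.1512
3. ⊥bis P1·P2 via (35.3,53.745): [(0, 50.0633) (0, 0) (1.7053, 0) (77, 58.0081) (77, 58.0943)]  |A|=1980.2154
4. ⊥bis P1·P3 via (48.945,57.98): [(51.2066, 55.404) (0, 50.0633) (0, 0) (1.7053, 0) (60.2499, 45.1036)]  |A|=1834.4871
5. canonical 5-gon: [(51.2066, 55.404) (0, 50.0633) (0, 0) (1.7053, 0) (60.2499, 45.1036)]
6. shoelace: 1834.4871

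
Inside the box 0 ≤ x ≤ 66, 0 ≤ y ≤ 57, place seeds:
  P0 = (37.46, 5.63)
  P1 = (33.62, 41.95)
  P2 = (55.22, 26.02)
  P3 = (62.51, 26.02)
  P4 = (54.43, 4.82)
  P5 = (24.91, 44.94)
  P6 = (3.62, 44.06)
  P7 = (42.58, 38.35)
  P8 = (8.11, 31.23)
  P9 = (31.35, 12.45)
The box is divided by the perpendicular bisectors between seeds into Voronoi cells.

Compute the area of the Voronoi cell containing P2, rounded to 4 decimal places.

Area of P2's cell: 298.5712

1. box [0,66]×[0,57]: [(0, 0) (66, 0) (66, 57) (0, 57)]
2. ⊥bis P2·P0 via (46.34,15.825): [(0, 56.1878) (64.5085, 0) (66, 0) (66, 57) (0, 57)]  |A|=1949.7045
3. ⊥bis P2·P1 via (44.42,33.985): [(37.0163, 23.9461) (64.5085, 0) (66, 0) (66, 57) (61.3936, 57)]  |A|=920.0242
4. ⊥bis P2·P3 via (58.865,26.02): [(58.865, 53.5714) (37.0163, 23.9461) (58.865, 4.9155)]  |A|=531.5342
5. ⊥bis P2·P4 via (54.825,15.42): [(58.865, 15.2695) (58.865, 53.5714) (37.0163, 23.9461) (46.4465, 15.7322)]  |A|=467.2442
6. ⊥bis P2·P5 via (40.065,35.48): [(58.865, 15.2695) (58.865, 53.5714) (37.0163, 23.9461) (46.4465, 15.7322)]  |A|=467.2442
7. ⊥bis P2·P6 via (29.42,35.04): [(58.865, 15.2695) (58.865, 53.5714) (37.0163, 23.9461) (46.4465, 15.7322)]  |A|=467.2442
8. ⊥bis P2·P7 via (48.9,32.185): [(58.865, 15.2695) (58.865, 42.4005) (39.0961, 22.1346) (46.4465, 15.7322)]  |A|=306.2293
9. ⊥bis P2·P8 via (31.665,28.625): [(58.865, 15.2695) (58.865, 42.4005) (39.0961, 22.1346) (46.4465, 15.7322)]  |A|=306.2293
10. ⊥bis P2·P9 via (43.285,19.235): [(58.865, 15.2695) (58.865, 42.4005) (40.7012, 23.78) (44.1285, 17.7512) (46.4465, 15.7322)]  |A|=298.5712
11. canonical 5-gon: [(58.865, 15.2695) (58.865, 42.4005) (40.7012, 23.78) (44.1285, 17.7512) (46.4465, 15.7322)]
12. shoelace: 298.5712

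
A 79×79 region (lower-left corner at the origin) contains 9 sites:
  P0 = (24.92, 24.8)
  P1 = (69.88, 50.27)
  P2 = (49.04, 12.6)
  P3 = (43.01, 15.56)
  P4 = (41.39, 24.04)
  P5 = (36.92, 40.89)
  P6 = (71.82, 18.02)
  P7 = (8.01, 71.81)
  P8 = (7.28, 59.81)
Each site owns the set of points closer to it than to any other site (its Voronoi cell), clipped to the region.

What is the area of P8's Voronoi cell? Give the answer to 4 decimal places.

1. box [0,79]×[0,79]: [(0, 0) (79, 0) (79, 79) (0, 79)]
2. ⊥bis P8·P0 via (16.1,42.305): [(0, 34.1929) (79, 73.9975) (79, 79) (0, 79)]  |A|=1967.4767
3. ⊥bis P8·P1 via (38.58,55.04): [(0, 34.1929) (38.3475, 53.5146) (42.2314, 79) (0, 79)]  |A|=1397.2637
4. ⊥bis P8·P2 via (28.16,36.205): [(0, 34.1929) (38.3475, 53.5146) (42.2314, 79) (0, 79)]  |A|=1397.2637
5. ⊥bis P8·P3 via (25.145,37.685): [(0, 34.1929) (38.3475, 53.5146) (42.2314, 79) (0, 79)]  |A|=1397.2637
6. ⊥bis P8·P4 via (24.335,41.925): [(0, 34.1929) (34.4059, 51.5285) (38.6636, 55.5887) (42.2314, 79) (0, 79)]  |A|=1393.4899
7. ⊥bis P8·P5 via (22.1,50.35): [(0, 34.1929) (17.3746, 42.9472) (40.3881, 79) (0, 79)]  |A|=1117.3036
8. ⊥bis P8·P6 via (39.55,38.915): [(0, 34.1929) (17.3746, 42.9472) (40.3881, 79) (0, 79)]  |A|=1117.3036
9. ⊥bis P8·P7 via (7.645,65.81): [(0, 66.2751) (0, 34.1929) (17.3746, 42.9472) (31.0593, 64.3856)]  |A|=624.5668
10. canonical 4-gon: [(0, 66.2751) (0, 34.1929) (17.3746, 42.9472) (31.0593, 64.3856)]
11. shoelace: 624.5668

Area of P8's cell: 624.5668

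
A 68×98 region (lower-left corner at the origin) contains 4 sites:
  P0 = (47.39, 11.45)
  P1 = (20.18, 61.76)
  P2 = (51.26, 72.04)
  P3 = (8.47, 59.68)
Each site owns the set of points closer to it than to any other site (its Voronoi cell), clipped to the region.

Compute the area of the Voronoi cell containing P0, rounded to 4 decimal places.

Area of P0's cell: 2268.9175

1. box [0,68]×[0,98]: [(0, 0) (68, 0) (68, 98) (0, 98)]
2. ⊥bis P0·P1 via (33.785,36.605): [(0, 18.3325) (0, 0) (68, 0) (68, 55.1101)]  |A|=2497.0472
3. ⊥bis P0·P2 via (49.325,41.745): [(43.9262, 42.0898) (0, 18.3325) (0, 0) (68, 0) (68, 40.5522)]  |A|=2321.8154
4. ⊥bis P0·P3 via (27.93,35.565): [(43.9262, 42.0898) (19.9386, 29.1162) (0, 13.0264) (0, 0) (68, 0) (68, 40.5522)]  |A|=2268.9175
5. canonical 6-gon: [(43.9262, 42.0898) (19.9386, 29.1162) (0, 13.0264) (0, 0) (68, 0) (68, 40.5522)]
6. shoelace: 2268.9175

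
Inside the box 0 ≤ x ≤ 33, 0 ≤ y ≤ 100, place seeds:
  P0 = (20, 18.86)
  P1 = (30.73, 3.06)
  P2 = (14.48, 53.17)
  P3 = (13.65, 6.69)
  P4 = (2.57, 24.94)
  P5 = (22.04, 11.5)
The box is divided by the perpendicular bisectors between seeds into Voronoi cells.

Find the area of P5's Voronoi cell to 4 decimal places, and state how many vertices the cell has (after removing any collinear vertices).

1. box [0,33]×[0,100]: [(0, 0) (33, 0) (33, 100) (0, 100)]
2. ⊥bis P5·P0 via (21.02,15.18): [(0, 9.3538) (0, 0) (33, 0) (33, 18.5005)]  |A|=459.5967
3. ⊥bis P5·P1 via (26.385,7.28): [(0, 9.3538) (0, 0) (19.3144, 0) (33, 14.0909) (33, 18.5005)]  |A|=363.1755
4. ⊥bis P5·P2 via (18.26,32.335): [(0, 9.3538) (0, 0) (19.3144, 0) (33, 14.0909) (33, 18.5005)]  |A|=363.1755
5. ⊥bis P5·P3 via (17.845,9.095): [(15.2701, 13.5863) (21.6692, 2.4245) (33, 14.0909) (33, 18.5005)]  |A|=139.6538
6. ⊥bis P5·P4 via (12.305,18.22): [(15.2701, 13.5863) (21.6692, 2.4245) (33, 14.0909) (33, 18.5005)]  |A|=139.6538
7. canonical 4-gon: [(15.2701, 13.5863) (21.6692, 2.4245) (33, 14.0909) (33, 18.5005)]
8. shoelace: 139.6538

Area of P5's cell: 139.6538 (4 vertices)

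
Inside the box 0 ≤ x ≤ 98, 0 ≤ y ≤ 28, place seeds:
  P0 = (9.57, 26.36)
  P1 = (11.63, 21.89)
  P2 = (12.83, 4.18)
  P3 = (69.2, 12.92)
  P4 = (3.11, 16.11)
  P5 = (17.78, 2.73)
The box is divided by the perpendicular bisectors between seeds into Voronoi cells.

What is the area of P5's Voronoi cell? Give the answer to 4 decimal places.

Area of P5's cell: 456.9123

1. box [0,98]×[0,28]: [(0, 0) (98, 0) (98, 28) (0, 28)]
2. ⊥bis P5·P0 via (13.675,14.545): [(0, 9.7938) (0, 0) (98, 0) (98, 28) (52.4011, 28)]  |A|=2266.9861
3. ⊥bis P5·P1 via (14.705,12.31): [(0, 7.59) (0, 0) (98, 0) (98, 28) (63.5864, 28)]  |A|=2095.1002
4. ⊥bis P5·P2 via (15.305,3.455): [(18.2304, 13.4416) (14.2929, 0) (98, 0) (98, 28) (63.5864, 28)]  |A|=1929.8565
5. ⊥bis P5·P3 via (43.49,7.825): [(40.9329, 20.7286) (18.2304, 13.4416) (14.2929, 0) (45.0407, 0)]  |A|=456.9123
6. ⊥bis P5·P4 via (10.445,9.42): [(40.9329, 20.7286) (18.2304, 13.4416) (14.2929, 0) (45.0407, 0)]  |A|=456.9123
7. canonical 4-gon: [(40.9329, 20.7286) (18.2304, 13.4416) (14.2929, 0) (45.0407, 0)]
8. shoelace: 456.9123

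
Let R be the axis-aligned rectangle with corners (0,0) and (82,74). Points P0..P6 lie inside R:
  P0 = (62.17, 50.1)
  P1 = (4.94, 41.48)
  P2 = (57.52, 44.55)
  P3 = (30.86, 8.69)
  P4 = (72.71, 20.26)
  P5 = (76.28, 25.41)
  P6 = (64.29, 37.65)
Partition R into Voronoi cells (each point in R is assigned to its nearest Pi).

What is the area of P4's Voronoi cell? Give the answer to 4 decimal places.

Area of P4's cell: 691.9226

1. box [0,82]×[0,74]: [(0, 0) (82, 0) (82, 74) (0, 74)]
2. ⊥bis P4·P0 via (67.44,35.18): [(0, 11.359) (0, 0) (82, 0) (82, 40.3228)]  |A|=2118.9569
3. ⊥bis P4·P1 via (38.825,30.87): [(36.784, 24.3518) (29.1591, 0) (82, 0) (82, 40.3228)]  |A|=1555.0039
4. ⊥bis P4·P2 via (65.115,32.405): [(72.2942, 36.8946) (33.0213, 12.3349) (29.1591, 0) (82, 0) (82, 40.3228)]  |A|=1365.2404
5. ⊥bis P4·P3 via (51.785,14.475): [(72.2942, 36.8946) (49.5236, 22.6548) (55.7868, 0) (82, 0) (82, 40.3228)]  |A|=981.7699
6. ⊥bis P4·P5 via (74.495,22.835): [(62.7884, 30.95) (49.5236, 22.6548) (55.7868, 0) (82, 0) (82, 17.6325)]  |A|=751.2572
7. ⊥bis P4·P6 via (68.5,28.955): [(66.8317, 28.1472) (50.2277, 20.1078) (55.7868, 0) (82, 0) (82, 17.6325)]  |A|=691.9226
8. canonical 5-gon: [(66.8317, 28.1472) (50.2277, 20.1078) (55.7868, 0) (82, 0) (82, 17.6325)]
9. shoelace: 691.9226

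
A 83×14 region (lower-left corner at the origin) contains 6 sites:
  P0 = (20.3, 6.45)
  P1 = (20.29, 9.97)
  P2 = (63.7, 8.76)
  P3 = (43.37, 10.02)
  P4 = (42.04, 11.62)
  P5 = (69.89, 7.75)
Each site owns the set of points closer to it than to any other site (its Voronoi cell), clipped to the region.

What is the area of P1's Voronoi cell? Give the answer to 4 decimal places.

1. box [0,83]×[0,14]: [(0, 0) (83, 0) (83, 14) (0, 14)]
2. ⊥bis P1·P0 via (20.295,8.21): [(0, 8.1523) (83, 8.3881) (83, 14) (0, 14)]  |A|=475.57
3. ⊥bis P1·P2 via (41.995,9.365): [(0, 8.1523) (41.9645, 8.2716) (42.1242, 14) (0, 14)]  |A|=243.35
4. ⊥bis P1·P3 via (31.83,9.995): [(0, 8.1523) (31.8338, 8.2428) (31.8213, 14) (0, 14)]  |A|=184.6777
5. ⊥bis P1·P4 via (31.165,10.795): [(0, 8.1523) (31.3587, 8.2414) (30.9219, 14) (0, 14)]  |A|=180.7203
6. ⊥bis P1·P5 via (45.09,8.86): [(0, 8.1523) (31.3587, 8.2414) (30.9219, 14) (0, 14)]  |A|=180.7203
7. canonical 4-gon: [(0, 8.1523) (31.3587, 8.2414) (30.9219, 14) (0, 14)]
8. shoelace: 180.7203

Area of P1's cell: 180.7203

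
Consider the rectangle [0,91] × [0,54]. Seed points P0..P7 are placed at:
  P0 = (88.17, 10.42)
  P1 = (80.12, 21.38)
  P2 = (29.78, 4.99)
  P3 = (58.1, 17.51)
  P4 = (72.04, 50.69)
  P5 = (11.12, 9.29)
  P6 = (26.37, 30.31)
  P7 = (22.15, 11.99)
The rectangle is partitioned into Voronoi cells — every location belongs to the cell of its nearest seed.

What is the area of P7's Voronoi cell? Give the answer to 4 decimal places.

Area of P7's cell: 233.7606

1. box [0,91]×[0,54]: [(0, 0) (91, 0) (91, 54) (0, 54)]
2. ⊥bis P7·P0 via (55.16,11.205): [(0, 0) (54.8935, 0) (56.1777, 54) (0, 54)]  |A|=2998.9232
3. ⊥bis P7·P1 via (51.135,16.685): [(0, 0) (53.8376, 0) (45.0907, 54) (0, 54)]  |A|=2671.0653
4. ⊥bis P7·P2 via (25.965,8.49): [(0, 0) (18.176, 0) (48.4861, 33.038) (45.0907, 54) (0, 54)]  |A|=2081.9703
5. ⊥bis P7·P3 via (40.125,14.75): [(0, 0) (18.176, 0) (38.9183, 22.6091) (34.0983, 54) (0, 54)]  |A|=1791.4532
6. ⊥bis P7·P4 via (47.095,31.34): [(0, 0) (18.176, 0) (38.9183, 22.6091) (35.2288, 46.6373) (29.5175, 54) (0, 54)]  |A|=1774.5896
7. ⊥bis P7·P5 via (16.635,10.64): [(19.0155, 0.9151) (38.9183, 22.6091) (35.2288, 46.6373) (29.5175, 54) (6.021, 54)]  |A|=1093.0408
8. ⊥bis P7·P6 via (24.26,21.15): [(13.4529, 23.6394) (19.0155, 0.9151) (35.2559, 18.6171)]  |A|=233.7606
9. canonical 3-gon: [(13.4529, 23.6394) (19.0155, 0.9151) (35.2559, 18.6171)]
10. shoelace: 233.7606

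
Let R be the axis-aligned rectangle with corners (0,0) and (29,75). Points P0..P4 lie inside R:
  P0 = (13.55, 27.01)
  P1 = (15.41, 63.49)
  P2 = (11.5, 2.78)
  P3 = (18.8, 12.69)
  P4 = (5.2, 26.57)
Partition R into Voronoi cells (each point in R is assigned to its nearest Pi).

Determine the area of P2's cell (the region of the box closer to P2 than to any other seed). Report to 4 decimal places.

Area of P2's cell: 221.6825

1. box [0,29]×[0,75]: [(0, 0) (29, 0) (29, 75) (0, 75)]
2. ⊥bis P2·P0 via (12.525,14.895): [(0, 15.9547) (0, 0) (29, 0) (29, 13.5011)]  |A|=427.1092
3. ⊥bis P2·P1 via (13.455,33.135): [(0, 15.9547) (0, 0) (29, 0) (29, 13.5011)]  |A|=427.1092
4. ⊥bis P2·P3 via (15.15,7.735): [(4.5094, 15.5732) (0, 15.9547) (0, 0) (25.6505, 0)]  |A|=235.7032
5. ⊥bis P2·P4 via (8.35,14.675): [(6.4219, 14.1644) (0, 12.4638) (0, 0) (25.6505, 0)]  |A|=221.6825
6. canonical 4-gon: [(6.4219, 14.1644) (0, 12.4638) (0, 0) (25.6505, 0)]
7. shoelace: 221.6825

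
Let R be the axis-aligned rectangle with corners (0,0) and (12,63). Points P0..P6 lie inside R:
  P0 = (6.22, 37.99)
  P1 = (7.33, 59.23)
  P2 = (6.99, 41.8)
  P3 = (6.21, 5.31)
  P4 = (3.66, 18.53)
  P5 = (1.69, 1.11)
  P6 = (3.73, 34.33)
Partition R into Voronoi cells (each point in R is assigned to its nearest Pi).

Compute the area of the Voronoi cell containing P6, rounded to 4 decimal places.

1. box [0,12]×[0,63]: [(0, 0) (12, 0) (12, 63) (0, 63)]
2. ⊥bis P6·P0 via (4.975,36.16): [(0, 39.5446) (0, 0) (12, 0) (12, 31.3807)]  |A|=425.552
3. ⊥bis P6·P1 via (5.53,46.78): [(0, 39.5446) (0, 0) (12, 0) (12, 31.3807)]  |A|=425.552
4. ⊥bis P6·P2 via (5.36,38.065): [(0, 39.5446) (0, 0) (12, 0) (12, 31.3807)]  |A|=425.552
5. ⊥bis P6·P3 via (4.97,19.82): [(0, 39.5446) (0, 19.3953) (12, 20.4208) (12, 31.3807)]  |A|=186.6557
6. ⊥bis P6·P4 via (3.695,26.43): [(0, 39.5446) (0, 26.4464) (12, 26.3932) (12, 31.3807)]  |A|=108.5145
7. ⊥bis P6·P5 via (2.71,17.72): [(0, 39.5446) (0, 26.4464) (12, 26.3932) (12, 31.3807)]  |A|=108.5145
8. canonical 4-gon: [(0, 39.5446) (0, 26.4464) (12, 26.3932) (12, 31.3807)]
9. shoelace: 108.5145

Area of P6's cell: 108.5145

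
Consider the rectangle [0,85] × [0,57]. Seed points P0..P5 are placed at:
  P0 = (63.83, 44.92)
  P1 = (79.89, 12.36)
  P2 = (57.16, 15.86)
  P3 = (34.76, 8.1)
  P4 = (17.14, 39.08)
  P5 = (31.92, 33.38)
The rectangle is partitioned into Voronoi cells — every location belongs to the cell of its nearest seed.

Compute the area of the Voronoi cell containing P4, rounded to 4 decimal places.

Area of P4's cell: 1048.9902

1. box [0,85]×[0,57]: [(0, 0) (85, 0) (85, 57) (0, 57)]
2. ⊥bis P4·P0 via (40.485,42): [(0, 0) (45.7384, 0) (38.6088, 57) (0, 57)]  |A|=2403.8943
3. ⊥bis P4·P1 via (48.515,25.72): [(0, 0) (37.563, 0) (43.8822, 14.8401) (38.6088, 57) (0, 57)]  |A|=2343.2325
4. ⊥bis P4·P2 via (37.15,27.47): [(0, 0) (21.2116, 0) (41.3887, 34.7754) (38.6088, 57) (0, 57)]  |A|=1977.4309
5. ⊥bis P4·P3 via (25.95,23.59): [(0, 8.8308) (39.3063, 31.1865) (41.3887, 34.7754) (38.6088, 57) (0, 57)]  |A|=1473.1191
6. ⊥bis P4·P5 via (24.53,36.23): [(0, 8.8308) (17.8867, 19.0039) (32.5401, 57) (0, 57)]  |A|=1048.9902
7. canonical 4-gon: [(0, 8.8308) (17.8867, 19.0039) (32.5401, 57) (0, 57)]
8. shoelace: 1048.9902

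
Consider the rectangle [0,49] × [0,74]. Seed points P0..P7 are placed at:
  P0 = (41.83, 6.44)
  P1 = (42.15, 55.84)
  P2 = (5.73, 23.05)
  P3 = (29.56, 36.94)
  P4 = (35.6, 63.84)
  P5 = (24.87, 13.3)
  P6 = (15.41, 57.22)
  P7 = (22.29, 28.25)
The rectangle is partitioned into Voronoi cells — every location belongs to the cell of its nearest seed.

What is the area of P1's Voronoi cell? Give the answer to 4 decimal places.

1. box [0,49]×[0,74]: [(0, 0) (49, 0) (49, 74) (0, 74)]
2. ⊥bis P1·P0 via (41.99,31.14): [(0, 31.412) (49, 31.0946) (49, 74) (0, 74)]  |A|=2094.5885
3. ⊥bis P1·P2 via (23.94,39.445): [(0, 66.0353) (31.3552, 31.2089) (49, 31.0946) (49, 74) (0, 74)]  |A|=1551.7786
4. ⊥bis P1·P3 via (35.855,46.39): [(0, 70.2744) (49, 37.6336) (49, 74) (0, 74)]  |A|=982.2544
5. ⊥bis P1·P4 via (38.875,59.84): [(28.4623, 51.3146) (49, 37.6336) (49, 68.1298)]  |A|=313.1616
6. ⊥bis P1·P5 via (33.51,34.57): [(28.4623, 51.3146) (49, 37.6336) (49, 68.1298)]  |A|=313.1616
7. ⊥bis P1·P6 via (28.78,56.53): [(28.513, 51.3561) (28.5092, 51.2833) (49, 37.6336) (49, 68.1298)]  |A|=313.1598
8. ⊥bis P1·P7 via (32.22,42.045): [(28.513, 51.3561) (28.5092, 51.2833) (49, 37.6336) (49, 68.1298)]  |A|=313.1598
9. canonical 4-gon: [(28.513, 51.3561) (28.5092, 51.2833) (49, 37.6336) (49, 68.1298)]
10. shoelace: 313.1598

Area of P1's cell: 313.1598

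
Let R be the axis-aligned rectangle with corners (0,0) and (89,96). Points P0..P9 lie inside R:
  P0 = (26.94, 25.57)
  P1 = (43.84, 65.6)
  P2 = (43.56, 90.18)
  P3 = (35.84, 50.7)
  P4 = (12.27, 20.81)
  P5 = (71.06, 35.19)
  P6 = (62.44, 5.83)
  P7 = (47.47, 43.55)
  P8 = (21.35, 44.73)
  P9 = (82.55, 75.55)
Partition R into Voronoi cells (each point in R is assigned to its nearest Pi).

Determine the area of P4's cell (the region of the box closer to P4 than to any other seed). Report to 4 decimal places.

Area of P4's cell: 768.4245

1. box [0,89]×[0,96]: [(0, 0) (89, 0) (89, 96) (0, 96)]
2. ⊥bis P4·P0 via (19.605,23.19): [(0, 83.6113) (0, 0) (27.1295, 0)]  |A|=1134.1662
3. ⊥bis P4·P1 via (28.055,43.205): [(8.6795, 56.8617) (0, 62.9794) (0, 0) (27.1295, 0)]  |A|=1044.6294
4. ⊥bis P4·P2 via (27.915,55.495): [(8.6795, 56.8617) (0, 62.9794) (0, 0) (27.1295, 0)]  |A|=1044.6294
5. ⊥bis P4·P3 via (24.055,35.755): [(12.5961, 44.791) (0, 54.7238) (0, 0) (27.1295, 0)]  |A|=952.2314
6. ⊥bis P4·P5 via (41.665,28): [(12.5961, 44.791) (0, 54.7238) (0, 0) (27.1295, 0)]  |A|=952.2314
7. ⊥bis P4·P6 via (37.355,13.32): [(12.5961, 44.791) (0, 54.7238) (0, 0) (27.1295, 0)]  |A|=952.2314
8. ⊥bis P4·P7 via (29.87,32.18): [(12.5961, 44.791) (0, 54.7238) (0, 0) (27.1295, 0)]  |A|=952.2314
9. ⊥bis P4·P8 via (16.81,32.77): [(16.4525, 32.9057) (0, 39.1511) (0, 0) (27.1295, 0)]  |A|=768.4245
10. ⊥bis P4·P9 via (47.41,48.18): [(16.4525, 32.9057) (0, 39.1511) (0, 0) (27.1295, 0)]  |A|=768.4245
11. canonical 4-gon: [(16.4525, 32.9057) (0, 39.1511) (0, 0) (27.1295, 0)]
12. shoelace: 768.4245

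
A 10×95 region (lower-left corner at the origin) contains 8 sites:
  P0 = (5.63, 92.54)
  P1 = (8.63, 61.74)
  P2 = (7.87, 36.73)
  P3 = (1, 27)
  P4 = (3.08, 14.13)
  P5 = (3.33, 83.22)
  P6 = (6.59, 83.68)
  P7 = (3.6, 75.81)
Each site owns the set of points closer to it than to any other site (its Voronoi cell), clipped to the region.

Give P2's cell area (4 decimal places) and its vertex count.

1. box [0,10]×[0,95]: [(0, 0) (10, 0) (10, 95) (0, 95)]
2. ⊥bis P2·P0 via (6.75,64.635): [(0, 64.3641) (0, 0) (10, 0) (10, 64.7654)]  |A|=645.6476
3. ⊥bis P2·P1 via (8.25,49.235): [(0, 49.4857) (0, 0) (10, 0) (10, 49.1818)]  |A|=493.3376
4. ⊥bis P2·P3 via (4.435,31.865): [(0, 49.4857) (0, 34.9964) (10, 27.9358) (10, 49.1818)]  |A|=178.6769
5. ⊥bis P2·P4 via (5.475,25.43): [(0, 49.4857) (0, 34.9964) (10, 27.9358) (10, 49.1818)]  |A|=178.6769
6. ⊥bis P2·P5 via (5.6,59.975): [(0, 49.4857) (0, 34.9964) (10, 27.9358) (10, 49.1818)]  |A|=178.6769
7. ⊥bis P2·P6 via (7.23,60.205): [(0, 49.4857) (0, 34.9964) (10, 27.9358) (10, 49.1818)]  |A|=178.6769
8. ⊥bis P2·P7 via (5.735,56.27): [(0, 49.4857) (0, 34.9964) (10, 27.9358) (10, 49.1818)]  |A|=178.6769
9. canonical 4-gon: [(0, 49.4857) (0, 34.9964) (10, 27.9358) (10, 49.1818)]
10. shoelace: 178.6769

Area of P2's cell: 178.6769 (4 vertices)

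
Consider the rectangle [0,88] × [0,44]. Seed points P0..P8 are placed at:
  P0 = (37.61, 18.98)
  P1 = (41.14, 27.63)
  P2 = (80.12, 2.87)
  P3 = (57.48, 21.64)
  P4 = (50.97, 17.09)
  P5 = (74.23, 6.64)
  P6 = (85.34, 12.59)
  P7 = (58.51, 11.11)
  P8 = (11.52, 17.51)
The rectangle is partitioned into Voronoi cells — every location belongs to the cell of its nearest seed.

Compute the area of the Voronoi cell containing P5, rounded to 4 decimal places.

Area of P5's cell: 209.5315

1. box [0,88]×[0,44]: [(0, 0) (88, 0) (88, 44) (0, 44)]
2. ⊥bis P5·P0 via (55.92,12.81): [(51.6034, 0) (88, 0) (88, 44) (66.4302, 44)]  |A|=1275.2611
3. ⊥bis P5·P1 via (57.685,17.135): [(57.0288, 16.1006) (51.6034, 0) (88, 0) (88, 44) (74.7263, 44)]  |A|=1159.5335
4. ⊥bis P5·P2 via (77.175,4.755): [(57.0288, 16.1006) (51.6034, 0) (74.1315, 0) (88, 21.6673) (88, 44) (74.7263, 44)]  |A|=1009.287
5. ⊥bis P5·P3 via (65.855,14.14): [(53.1923, 0) (74.1315, 0) (88, 21.6673) (88, 38.8686)]  |A|=526.2162
6. ⊥bis P5·P4 via (62.6,11.865): [(61.3741, 9.1363) (57.2694, 0) (74.1315, 0) (88, 21.6673) (88, 38.8686)]  |A|=507.5914
7. ⊥bis P5·P6 via (79.785,9.615): [(73.0555, 22.1805) (61.3741, 9.1363) (57.2694, 0) (74.1315, 0) (80.0131, 9.1891)]  |A|=283.7687
8. ⊥bis P5·P7 via (66.37,8.875): [(73.0555, 22.1805) (68.8033, 17.4322) (63.8464, 0) (74.1315, 0) (80.0131, 9.1891)]  |A|=209.5315
9. ⊥bis P5·P8 via (42.875,12.075): [(73.0555, 22.1805) (68.8033, 17.4322) (63.8464, 0) (74.1315, 0) (80.0131, 9.1891)]  |A|=209.5315
10. canonical 5-gon: [(73.0555, 22.1805) (68.8033, 17.4322) (63.8464, 0) (74.1315, 0) (80.0131, 9.1891)]
11. shoelace: 209.5315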